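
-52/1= -52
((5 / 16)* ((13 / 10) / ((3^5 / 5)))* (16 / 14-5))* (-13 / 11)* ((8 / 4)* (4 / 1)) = 845 / 2772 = 0.30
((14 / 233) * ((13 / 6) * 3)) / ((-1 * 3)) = -91 / 699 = -0.13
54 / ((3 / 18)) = 324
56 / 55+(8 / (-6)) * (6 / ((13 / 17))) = -6752 / 715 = -9.44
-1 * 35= -35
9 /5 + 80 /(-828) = 1763 /1035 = 1.70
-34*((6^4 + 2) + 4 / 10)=-220728 / 5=-44145.60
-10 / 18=-5 / 9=-0.56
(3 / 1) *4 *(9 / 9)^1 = 12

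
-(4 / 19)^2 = -16 / 361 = -0.04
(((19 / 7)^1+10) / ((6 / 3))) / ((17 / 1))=89 / 238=0.37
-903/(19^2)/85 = -903/30685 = -0.03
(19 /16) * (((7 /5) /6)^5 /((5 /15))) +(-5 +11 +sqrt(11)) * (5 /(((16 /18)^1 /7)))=315 * sqrt(11) /8 +30618319333 /129600000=366.84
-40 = -40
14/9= 1.56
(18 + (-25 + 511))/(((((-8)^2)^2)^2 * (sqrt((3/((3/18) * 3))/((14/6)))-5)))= -2205/329252864-189 * sqrt(14)/329252864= -0.00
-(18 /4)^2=-81 /4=-20.25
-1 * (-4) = 4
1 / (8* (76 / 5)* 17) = 5 / 10336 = 0.00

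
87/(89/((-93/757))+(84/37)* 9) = -299367/2422493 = -0.12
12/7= 1.71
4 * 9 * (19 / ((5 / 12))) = 8208 / 5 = 1641.60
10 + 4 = 14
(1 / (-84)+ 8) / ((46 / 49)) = 8.51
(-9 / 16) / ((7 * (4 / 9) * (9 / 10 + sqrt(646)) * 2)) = 3645 / 28904512-2025 * sqrt(646) / 14452256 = -0.00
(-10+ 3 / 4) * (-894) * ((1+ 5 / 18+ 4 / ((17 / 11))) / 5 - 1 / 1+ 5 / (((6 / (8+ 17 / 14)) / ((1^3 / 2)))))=853186367 / 28560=29873.47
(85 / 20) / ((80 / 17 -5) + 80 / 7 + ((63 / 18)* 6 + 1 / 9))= 18207 / 138140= 0.13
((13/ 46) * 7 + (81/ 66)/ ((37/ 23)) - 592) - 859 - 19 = -13735010/ 9361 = -1467.26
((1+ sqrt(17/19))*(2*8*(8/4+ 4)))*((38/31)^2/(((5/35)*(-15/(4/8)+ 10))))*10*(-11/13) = 280896*sqrt(323)/12493+ 5337024/12493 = 831.29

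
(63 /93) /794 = 21 /24614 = 0.00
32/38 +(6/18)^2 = 163/171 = 0.95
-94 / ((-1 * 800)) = 47 / 400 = 0.12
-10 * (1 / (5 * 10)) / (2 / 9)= -9 / 10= -0.90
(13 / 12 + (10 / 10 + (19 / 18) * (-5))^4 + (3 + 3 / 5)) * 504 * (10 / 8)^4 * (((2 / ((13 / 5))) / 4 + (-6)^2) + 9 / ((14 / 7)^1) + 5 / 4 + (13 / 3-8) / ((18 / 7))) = 8870957996954375 / 524040192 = 16928010.74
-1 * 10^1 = -10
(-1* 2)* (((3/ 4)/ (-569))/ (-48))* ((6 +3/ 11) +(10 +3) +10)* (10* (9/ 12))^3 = -543375/ 801152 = -0.68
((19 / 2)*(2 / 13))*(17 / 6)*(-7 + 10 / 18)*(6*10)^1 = -187340 / 117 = -1601.20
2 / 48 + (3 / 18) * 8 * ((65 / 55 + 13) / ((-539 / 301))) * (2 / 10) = -210421 / 101640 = -2.07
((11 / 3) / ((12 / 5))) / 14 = 55 / 504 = 0.11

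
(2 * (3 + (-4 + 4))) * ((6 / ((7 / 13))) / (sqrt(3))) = 156 * sqrt(3) / 7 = 38.60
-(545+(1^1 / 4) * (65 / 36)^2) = -2829505 / 5184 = -545.82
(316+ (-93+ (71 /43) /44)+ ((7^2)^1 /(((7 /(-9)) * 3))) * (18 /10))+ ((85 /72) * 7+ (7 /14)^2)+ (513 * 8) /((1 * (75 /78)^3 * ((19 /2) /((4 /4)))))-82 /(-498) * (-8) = 29961382052761 /44166375000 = 678.38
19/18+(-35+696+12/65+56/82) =31800421/47970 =662.92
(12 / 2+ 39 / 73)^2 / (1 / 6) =1365174 / 5329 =256.18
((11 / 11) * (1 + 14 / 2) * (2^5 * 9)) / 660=192 / 55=3.49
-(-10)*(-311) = -3110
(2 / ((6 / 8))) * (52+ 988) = 8320 / 3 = 2773.33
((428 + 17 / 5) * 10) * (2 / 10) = 4314 / 5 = 862.80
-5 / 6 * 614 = -1535 / 3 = -511.67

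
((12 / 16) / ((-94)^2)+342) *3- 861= 5831769 / 35344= 165.00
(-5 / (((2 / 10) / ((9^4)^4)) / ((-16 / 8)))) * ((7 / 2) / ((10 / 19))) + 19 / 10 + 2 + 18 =3080646063966185772 / 5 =616129212793237154.40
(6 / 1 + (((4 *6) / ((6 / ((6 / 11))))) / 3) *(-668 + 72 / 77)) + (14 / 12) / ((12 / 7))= -29178257 / 60984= -478.46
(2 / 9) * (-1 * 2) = -4 / 9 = -0.44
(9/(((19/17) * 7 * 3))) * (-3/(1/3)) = -459/133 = -3.45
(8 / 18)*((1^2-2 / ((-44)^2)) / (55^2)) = 967 / 6588450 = 0.00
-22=-22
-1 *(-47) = 47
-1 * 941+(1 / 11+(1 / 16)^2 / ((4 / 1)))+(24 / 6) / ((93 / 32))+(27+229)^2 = 67668159487 / 1047552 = 64596.47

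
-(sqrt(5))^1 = -sqrt(5) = -2.24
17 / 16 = 1.06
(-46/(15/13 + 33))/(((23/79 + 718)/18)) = -1817/53835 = -0.03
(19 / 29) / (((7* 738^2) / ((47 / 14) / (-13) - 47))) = -54473 / 6707472408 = -0.00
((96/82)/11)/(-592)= -3/16687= -0.00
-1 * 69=-69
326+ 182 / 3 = 386.67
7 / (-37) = -7 / 37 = -0.19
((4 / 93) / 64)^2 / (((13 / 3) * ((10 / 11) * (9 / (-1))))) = -11 / 863516160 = -0.00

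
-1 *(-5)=5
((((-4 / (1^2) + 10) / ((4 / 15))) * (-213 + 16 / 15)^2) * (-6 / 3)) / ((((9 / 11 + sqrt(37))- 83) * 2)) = 1222830961 * sqrt(37) / 8127390 + 50247235852 / 4063695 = 13280.11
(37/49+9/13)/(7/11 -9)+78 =2280485/29302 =77.83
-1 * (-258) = 258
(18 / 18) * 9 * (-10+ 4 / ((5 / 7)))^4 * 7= 14758128 / 625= 23613.00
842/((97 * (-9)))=-842/873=-0.96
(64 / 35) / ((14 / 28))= 3.66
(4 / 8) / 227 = 1 / 454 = 0.00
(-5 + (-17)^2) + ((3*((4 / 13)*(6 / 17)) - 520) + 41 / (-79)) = -236.19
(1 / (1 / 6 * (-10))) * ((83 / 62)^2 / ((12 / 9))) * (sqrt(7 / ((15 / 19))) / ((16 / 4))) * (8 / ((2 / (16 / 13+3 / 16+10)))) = -1963365 * sqrt(1995) / 3198208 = -27.42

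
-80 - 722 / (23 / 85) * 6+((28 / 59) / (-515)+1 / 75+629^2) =379551.45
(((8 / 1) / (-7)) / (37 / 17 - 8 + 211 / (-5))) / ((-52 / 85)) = -7225 / 185731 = -0.04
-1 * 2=-2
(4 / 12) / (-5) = -1 / 15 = -0.07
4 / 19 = 0.21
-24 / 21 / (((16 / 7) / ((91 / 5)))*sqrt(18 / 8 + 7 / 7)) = -7*sqrt(13) / 5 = -5.05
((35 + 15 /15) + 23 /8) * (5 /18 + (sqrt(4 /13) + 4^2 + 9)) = 311 * sqrt(13) /52 + 141505 /144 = 1004.24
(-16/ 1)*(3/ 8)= -6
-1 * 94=-94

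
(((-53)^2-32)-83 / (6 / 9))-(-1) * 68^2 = 7276.50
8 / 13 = 0.62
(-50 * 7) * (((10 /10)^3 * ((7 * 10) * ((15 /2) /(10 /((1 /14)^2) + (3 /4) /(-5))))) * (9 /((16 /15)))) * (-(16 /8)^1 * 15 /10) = 186046875 /78394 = 2373.23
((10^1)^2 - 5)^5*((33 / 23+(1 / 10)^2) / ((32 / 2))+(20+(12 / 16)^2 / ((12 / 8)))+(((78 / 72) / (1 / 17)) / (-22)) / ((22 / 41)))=78165291739443875 / 534336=146284906387.45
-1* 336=-336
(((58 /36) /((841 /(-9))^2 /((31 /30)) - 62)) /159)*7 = 899 /106316728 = 0.00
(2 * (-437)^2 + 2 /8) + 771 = 1530837 /4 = 382709.25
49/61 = 0.80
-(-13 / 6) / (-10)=-13 / 60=-0.22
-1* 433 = -433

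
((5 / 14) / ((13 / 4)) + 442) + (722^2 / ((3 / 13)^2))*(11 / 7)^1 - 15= 12598220231 / 819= 15382442.28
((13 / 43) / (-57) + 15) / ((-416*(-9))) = 2297 / 573534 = 0.00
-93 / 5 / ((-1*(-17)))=-93 / 85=-1.09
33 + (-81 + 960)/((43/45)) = 40974/43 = 952.88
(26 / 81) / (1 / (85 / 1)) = 2210 / 81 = 27.28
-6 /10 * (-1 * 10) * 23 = 138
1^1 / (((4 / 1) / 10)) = 5 / 2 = 2.50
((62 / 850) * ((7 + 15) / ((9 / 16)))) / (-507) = -10912 / 1939275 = -0.01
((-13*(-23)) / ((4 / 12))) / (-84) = -299 / 28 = -10.68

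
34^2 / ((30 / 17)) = 9826 / 15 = 655.07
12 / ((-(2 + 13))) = -4 / 5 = -0.80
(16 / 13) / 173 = 16 / 2249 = 0.01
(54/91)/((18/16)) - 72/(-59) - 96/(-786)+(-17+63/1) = 33668802/703339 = 47.87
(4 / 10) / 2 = 1 / 5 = 0.20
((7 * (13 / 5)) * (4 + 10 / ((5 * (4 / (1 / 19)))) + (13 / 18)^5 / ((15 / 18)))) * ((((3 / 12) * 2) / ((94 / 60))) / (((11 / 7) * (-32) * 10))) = -81226753699 / 1649886796800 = -0.05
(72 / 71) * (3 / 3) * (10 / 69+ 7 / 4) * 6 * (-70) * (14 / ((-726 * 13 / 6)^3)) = 18451440 / 6355831171261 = 0.00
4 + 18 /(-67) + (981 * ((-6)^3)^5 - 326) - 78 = -30903848481253570 /67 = -461251469869456.27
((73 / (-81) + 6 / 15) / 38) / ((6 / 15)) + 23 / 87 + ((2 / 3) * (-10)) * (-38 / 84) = 4058003 / 1249668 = 3.25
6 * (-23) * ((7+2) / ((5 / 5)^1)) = -1242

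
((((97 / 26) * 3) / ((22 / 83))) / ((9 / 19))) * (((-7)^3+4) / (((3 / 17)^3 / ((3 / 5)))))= -84923646761 / 25740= -3299286.98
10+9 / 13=139 / 13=10.69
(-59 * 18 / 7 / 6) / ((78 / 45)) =-2655 / 182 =-14.59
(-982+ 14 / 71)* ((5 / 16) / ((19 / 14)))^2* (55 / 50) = -57.26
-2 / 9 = -0.22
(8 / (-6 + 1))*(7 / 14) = -4 / 5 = -0.80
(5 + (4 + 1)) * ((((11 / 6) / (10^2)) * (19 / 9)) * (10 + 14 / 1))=418 / 45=9.29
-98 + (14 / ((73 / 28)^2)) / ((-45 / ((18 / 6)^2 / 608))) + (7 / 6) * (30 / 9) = -428801072 / 4556295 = -94.11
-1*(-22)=22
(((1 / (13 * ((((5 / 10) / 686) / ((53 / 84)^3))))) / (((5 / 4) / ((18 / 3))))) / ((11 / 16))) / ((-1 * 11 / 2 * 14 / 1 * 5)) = -0.48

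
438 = 438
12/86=6/43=0.14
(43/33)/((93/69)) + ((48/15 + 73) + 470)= 2798758/5115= 547.17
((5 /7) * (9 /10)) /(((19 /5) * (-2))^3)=-0.00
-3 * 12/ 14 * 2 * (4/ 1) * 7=-144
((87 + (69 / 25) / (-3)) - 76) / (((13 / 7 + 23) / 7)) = 2058 / 725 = 2.84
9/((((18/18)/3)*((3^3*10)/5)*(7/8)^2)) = 32/49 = 0.65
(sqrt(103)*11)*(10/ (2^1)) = 558.19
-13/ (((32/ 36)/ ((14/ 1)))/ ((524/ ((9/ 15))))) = -178815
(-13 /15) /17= -13 /255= -0.05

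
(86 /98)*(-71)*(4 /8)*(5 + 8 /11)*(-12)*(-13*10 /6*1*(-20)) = 71440200 /77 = 927794.81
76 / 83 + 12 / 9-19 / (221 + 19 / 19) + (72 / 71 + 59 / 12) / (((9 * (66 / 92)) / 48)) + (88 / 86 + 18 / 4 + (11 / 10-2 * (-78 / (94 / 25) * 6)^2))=-1902667954771018651 / 61511849586990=-30931.73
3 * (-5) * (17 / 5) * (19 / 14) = -969 / 14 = -69.21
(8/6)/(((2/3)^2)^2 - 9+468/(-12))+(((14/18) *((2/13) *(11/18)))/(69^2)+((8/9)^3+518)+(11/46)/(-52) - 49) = 469.67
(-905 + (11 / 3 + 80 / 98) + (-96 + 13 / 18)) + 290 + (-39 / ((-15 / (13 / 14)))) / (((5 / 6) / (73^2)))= 324864403 / 22050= 14733.08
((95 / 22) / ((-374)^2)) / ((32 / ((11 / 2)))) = 95 / 17904128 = 0.00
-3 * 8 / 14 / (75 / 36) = -144 / 175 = -0.82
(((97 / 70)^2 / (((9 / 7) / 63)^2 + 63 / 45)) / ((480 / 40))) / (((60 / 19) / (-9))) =-8759779 / 26899200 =-0.33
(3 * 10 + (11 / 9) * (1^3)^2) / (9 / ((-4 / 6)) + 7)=-562 / 117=-4.80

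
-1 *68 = -68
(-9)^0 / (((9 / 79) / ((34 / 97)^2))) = 91324 / 84681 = 1.08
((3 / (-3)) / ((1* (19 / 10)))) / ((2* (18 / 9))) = -0.13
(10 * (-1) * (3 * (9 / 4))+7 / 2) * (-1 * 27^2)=46656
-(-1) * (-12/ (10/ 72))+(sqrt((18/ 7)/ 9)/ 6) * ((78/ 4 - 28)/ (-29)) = -432/ 5+17 * sqrt(14)/ 2436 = -86.37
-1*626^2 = -391876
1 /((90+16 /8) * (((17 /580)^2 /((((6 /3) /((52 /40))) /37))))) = 1682000 /3197207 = 0.53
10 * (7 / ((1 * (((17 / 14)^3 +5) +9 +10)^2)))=527067520 / 5008251361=0.11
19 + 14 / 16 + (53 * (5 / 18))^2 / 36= 302047 / 11664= 25.90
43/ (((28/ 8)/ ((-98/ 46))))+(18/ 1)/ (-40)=-12247/ 460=-26.62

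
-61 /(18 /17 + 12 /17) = -1037 /30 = -34.57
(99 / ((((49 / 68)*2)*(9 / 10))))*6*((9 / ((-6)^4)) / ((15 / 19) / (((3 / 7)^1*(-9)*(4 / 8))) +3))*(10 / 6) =2.05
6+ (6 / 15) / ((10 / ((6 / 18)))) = 451 / 75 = 6.01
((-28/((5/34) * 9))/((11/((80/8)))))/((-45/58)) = 24.79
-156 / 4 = -39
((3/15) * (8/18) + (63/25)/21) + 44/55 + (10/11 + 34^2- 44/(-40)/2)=11468833/9900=1158.47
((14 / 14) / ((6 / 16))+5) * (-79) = -1817 / 3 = -605.67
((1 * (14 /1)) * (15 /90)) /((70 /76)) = 38 /15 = 2.53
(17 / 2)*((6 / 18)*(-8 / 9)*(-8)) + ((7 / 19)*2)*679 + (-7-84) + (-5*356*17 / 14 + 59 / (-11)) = -68626204 / 39501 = -1737.33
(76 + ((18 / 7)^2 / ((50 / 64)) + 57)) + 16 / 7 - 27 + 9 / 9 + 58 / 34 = 2487656 / 20825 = 119.46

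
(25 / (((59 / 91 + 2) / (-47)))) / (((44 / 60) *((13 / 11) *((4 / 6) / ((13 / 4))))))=-4811625 / 1928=-2495.66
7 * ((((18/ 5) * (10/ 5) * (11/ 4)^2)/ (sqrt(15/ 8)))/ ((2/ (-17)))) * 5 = -43197 * sqrt(30)/ 20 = -11829.99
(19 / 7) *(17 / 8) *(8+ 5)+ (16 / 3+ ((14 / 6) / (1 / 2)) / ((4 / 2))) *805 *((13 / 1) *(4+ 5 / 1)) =40440959 / 56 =722159.98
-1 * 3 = -3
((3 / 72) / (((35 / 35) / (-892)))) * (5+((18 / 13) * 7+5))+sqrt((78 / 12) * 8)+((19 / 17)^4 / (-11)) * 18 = -26315743006 / 35830509+2 * sqrt(13) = -727.24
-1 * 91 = -91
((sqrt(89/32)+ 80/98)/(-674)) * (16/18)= -0.00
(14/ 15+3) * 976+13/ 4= 230531/ 60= 3842.18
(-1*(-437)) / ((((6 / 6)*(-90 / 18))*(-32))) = 437 / 160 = 2.73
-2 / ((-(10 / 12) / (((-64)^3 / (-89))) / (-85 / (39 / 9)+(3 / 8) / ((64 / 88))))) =-135017.19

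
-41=-41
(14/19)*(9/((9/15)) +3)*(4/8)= 6.63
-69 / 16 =-4.31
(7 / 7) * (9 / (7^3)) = 9 / 343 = 0.03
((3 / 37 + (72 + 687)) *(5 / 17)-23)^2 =15866677369 / 395641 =40103.72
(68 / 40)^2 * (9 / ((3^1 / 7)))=60.69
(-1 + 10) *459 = 4131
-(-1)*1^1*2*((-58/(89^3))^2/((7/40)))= 269120/3478869036727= 0.00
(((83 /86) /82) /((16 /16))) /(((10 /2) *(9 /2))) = 83 /158670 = 0.00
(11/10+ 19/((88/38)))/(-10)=-2047/2200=-0.93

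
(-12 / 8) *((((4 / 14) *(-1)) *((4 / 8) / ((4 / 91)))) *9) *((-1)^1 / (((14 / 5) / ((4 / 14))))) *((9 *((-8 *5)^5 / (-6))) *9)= -303264000000 / 49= -6189061224.49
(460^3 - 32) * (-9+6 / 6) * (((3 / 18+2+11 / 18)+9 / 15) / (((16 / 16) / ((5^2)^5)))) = -231172924000000000 / 9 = -25685880444444444.44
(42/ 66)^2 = 0.40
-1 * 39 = -39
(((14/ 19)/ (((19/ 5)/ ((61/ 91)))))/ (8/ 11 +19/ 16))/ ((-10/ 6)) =-64416/ 1581541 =-0.04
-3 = -3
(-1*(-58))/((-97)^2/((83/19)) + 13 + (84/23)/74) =2048357/76527918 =0.03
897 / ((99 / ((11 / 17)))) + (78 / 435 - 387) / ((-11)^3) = 6.15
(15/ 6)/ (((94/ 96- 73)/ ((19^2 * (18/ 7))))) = -32.22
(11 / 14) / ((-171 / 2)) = -11 / 1197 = -0.01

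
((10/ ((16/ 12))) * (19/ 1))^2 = 81225/ 4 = 20306.25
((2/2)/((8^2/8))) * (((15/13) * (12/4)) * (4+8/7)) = 405/182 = 2.23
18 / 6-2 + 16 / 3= 19 / 3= 6.33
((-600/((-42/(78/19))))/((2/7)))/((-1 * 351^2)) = -100/60021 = -0.00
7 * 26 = 182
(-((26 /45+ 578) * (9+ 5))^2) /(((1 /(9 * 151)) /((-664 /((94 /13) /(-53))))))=-4589219708474023168 /10575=-433968766758772.88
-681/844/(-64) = 681/54016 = 0.01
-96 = -96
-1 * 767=-767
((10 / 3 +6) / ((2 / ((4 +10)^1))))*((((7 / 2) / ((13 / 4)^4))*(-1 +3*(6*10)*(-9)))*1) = -284673536 / 85683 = -3322.40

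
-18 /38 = -9 /19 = -0.47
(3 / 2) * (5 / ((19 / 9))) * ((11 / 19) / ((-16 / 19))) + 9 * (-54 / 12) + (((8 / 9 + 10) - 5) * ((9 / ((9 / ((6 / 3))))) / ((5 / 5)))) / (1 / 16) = 796187 / 5472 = 145.50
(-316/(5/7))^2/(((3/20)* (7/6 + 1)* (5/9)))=352291968/325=1083975.29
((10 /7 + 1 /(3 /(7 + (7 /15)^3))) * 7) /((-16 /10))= -16.61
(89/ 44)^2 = 7921/ 1936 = 4.09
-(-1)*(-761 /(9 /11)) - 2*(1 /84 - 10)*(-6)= -66148 /63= -1049.97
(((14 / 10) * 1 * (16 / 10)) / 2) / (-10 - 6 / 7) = -49 / 475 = -0.10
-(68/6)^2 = -1156/9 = -128.44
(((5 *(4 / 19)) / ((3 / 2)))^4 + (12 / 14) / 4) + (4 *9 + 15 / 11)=61481817787 / 1625624154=37.82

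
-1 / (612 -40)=-1 / 572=-0.00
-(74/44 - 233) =5089/22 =231.32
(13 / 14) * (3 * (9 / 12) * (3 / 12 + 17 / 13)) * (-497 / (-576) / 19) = 5751 / 38912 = 0.15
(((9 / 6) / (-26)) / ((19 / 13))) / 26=-3 / 1976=-0.00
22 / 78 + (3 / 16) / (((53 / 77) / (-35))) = -305987 / 33072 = -9.25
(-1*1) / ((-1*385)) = 1 / 385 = 0.00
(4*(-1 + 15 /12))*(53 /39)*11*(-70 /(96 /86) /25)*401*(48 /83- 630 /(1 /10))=3066033886993 /32370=94718377.73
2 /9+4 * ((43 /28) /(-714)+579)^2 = 44662723686691 /33306672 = 1340954.26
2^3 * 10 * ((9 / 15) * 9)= 432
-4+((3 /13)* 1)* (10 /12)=-99 /26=-3.81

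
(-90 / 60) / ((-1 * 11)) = 3 / 22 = 0.14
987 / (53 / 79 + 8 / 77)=2001307 / 1571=1273.91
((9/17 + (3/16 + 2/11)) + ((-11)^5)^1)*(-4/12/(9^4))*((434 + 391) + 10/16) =3182697869315/471132288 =6755.42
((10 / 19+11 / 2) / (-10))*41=-9389 / 380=-24.71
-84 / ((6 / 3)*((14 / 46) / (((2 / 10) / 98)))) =-69 / 245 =-0.28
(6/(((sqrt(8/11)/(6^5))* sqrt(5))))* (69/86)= 19630.19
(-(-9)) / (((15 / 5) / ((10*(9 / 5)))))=54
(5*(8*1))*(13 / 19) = 520 / 19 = 27.37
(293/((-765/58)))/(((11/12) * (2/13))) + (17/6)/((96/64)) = -1309637/8415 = -155.63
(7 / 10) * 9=6.30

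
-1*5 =-5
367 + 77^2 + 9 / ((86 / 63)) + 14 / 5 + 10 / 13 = 35251447 / 5590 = 6306.16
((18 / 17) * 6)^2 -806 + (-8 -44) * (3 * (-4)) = -40934 / 289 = -141.64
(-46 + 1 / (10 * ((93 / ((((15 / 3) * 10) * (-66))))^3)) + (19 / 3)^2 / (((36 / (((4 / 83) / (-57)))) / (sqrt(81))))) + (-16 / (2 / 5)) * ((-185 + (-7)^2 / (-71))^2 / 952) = -238794575257588025 / 40048900442649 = -5962.58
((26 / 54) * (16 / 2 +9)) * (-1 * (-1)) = 221 / 27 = 8.19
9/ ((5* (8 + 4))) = 3/ 20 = 0.15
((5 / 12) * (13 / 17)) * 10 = 3.19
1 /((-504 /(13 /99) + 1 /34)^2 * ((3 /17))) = 3321188 /8633837986203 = 0.00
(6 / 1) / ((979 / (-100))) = -600 / 979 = -0.61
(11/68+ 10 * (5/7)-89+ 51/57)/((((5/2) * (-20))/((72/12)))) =2192283/226100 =9.70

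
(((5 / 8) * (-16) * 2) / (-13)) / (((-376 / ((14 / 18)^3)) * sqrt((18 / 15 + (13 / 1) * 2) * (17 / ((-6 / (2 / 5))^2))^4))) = -1071875 * sqrt(170) / 216132696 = -0.06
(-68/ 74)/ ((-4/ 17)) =289/ 74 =3.91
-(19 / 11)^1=-19 / 11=-1.73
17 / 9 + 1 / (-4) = 59 / 36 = 1.64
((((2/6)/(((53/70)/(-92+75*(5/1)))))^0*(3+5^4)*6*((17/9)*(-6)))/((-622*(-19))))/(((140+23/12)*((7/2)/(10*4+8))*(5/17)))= -418157568/352205945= -1.19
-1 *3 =-3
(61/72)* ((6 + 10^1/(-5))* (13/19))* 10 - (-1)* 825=145040/171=848.19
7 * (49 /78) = 343 /78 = 4.40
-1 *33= -33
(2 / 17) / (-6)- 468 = -23869 / 51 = -468.02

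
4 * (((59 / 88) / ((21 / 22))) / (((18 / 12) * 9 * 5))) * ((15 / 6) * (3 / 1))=59 / 189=0.31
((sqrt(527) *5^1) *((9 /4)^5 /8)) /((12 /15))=1476225 *sqrt(527) /32768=1034.21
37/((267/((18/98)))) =111/4361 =0.03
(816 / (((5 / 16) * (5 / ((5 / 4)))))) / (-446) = -1632 / 1115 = -1.46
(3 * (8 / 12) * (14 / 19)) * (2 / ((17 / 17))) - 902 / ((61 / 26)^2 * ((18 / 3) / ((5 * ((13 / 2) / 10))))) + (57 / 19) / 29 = -527191694 / 6150813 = -85.71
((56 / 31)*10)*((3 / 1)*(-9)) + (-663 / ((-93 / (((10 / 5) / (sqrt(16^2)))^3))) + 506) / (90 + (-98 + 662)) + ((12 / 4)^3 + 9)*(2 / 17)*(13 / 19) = -484.07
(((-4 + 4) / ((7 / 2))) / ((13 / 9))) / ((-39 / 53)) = 0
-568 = -568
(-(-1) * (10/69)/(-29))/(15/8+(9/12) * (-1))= -80/18009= -0.00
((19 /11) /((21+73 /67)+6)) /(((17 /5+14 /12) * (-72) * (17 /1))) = -6365 /578579496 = -0.00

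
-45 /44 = -1.02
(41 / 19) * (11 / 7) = 451 / 133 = 3.39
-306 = -306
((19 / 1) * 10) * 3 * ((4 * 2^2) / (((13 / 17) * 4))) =2981.54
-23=-23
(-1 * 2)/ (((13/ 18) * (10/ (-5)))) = 18/ 13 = 1.38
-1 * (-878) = 878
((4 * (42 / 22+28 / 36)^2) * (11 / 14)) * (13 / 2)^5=938257411 / 3564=263259.66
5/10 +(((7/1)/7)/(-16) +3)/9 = 119/144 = 0.83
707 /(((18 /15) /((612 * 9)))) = 3245130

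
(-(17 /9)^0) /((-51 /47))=47 /51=0.92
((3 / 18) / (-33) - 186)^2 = 1356375241 / 39204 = 34597.88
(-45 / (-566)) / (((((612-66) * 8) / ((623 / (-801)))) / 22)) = -55 / 176592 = -0.00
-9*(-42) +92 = 470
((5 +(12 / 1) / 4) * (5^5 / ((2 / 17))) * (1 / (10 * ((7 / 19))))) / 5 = 80750 / 7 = 11535.71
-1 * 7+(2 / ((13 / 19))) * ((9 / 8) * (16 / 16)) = -193 / 52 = -3.71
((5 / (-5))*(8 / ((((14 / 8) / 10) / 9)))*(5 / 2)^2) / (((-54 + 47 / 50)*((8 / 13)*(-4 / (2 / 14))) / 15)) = -5484375 / 129997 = -42.19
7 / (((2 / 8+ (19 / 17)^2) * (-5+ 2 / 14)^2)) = 343 / 1733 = 0.20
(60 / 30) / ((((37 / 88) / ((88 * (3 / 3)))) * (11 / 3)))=114.16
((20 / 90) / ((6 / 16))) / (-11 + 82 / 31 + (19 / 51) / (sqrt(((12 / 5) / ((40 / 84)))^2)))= -118048 / 1649609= -0.07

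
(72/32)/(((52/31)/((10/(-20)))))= -279/416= -0.67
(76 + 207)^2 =80089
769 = 769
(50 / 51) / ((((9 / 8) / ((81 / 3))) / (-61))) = -24400 / 17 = -1435.29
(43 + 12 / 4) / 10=23 / 5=4.60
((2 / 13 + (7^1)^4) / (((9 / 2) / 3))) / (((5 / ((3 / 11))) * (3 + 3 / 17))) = 35377 / 1287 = 27.49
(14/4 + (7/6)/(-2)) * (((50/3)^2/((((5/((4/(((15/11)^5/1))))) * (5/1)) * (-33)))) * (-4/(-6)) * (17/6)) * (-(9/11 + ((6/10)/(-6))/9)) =253105622/199290375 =1.27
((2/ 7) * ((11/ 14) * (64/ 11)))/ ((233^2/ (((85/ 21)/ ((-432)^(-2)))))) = 338411520/ 18621127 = 18.17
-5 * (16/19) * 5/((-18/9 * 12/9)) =150/19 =7.89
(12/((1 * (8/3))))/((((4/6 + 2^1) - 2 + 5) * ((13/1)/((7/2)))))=0.21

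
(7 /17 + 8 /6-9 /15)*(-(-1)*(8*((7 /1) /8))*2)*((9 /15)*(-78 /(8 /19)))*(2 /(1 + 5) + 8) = -14849.06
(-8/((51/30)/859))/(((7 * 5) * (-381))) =13744/45339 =0.30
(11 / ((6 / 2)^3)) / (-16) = -11 / 432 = -0.03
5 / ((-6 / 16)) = -40 / 3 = -13.33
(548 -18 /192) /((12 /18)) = 52599 /64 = 821.86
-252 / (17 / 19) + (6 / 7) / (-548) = -9183435 / 32606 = -281.65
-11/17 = -0.65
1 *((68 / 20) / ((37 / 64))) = 1088 / 185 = 5.88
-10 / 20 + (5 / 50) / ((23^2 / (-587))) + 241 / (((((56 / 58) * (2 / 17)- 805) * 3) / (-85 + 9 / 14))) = 344209294237 / 44081511810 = 7.81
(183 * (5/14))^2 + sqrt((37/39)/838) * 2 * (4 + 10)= 4272.50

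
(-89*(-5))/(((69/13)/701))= 4055285/69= 58772.25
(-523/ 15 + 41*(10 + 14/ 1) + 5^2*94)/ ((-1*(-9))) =49487/ 135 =366.57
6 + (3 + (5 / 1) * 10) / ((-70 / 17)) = -481 / 70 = -6.87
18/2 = 9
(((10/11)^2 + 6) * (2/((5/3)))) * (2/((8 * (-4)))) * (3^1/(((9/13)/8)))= -10738/605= -17.75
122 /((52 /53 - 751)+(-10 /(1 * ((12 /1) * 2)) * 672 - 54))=-6466 /57453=-0.11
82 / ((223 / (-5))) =-410 / 223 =-1.84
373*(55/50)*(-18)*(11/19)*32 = -12998304/95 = -136824.25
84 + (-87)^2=7653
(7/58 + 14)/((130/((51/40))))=3213/23200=0.14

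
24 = 24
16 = 16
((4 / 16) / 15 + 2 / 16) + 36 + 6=5057 / 120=42.14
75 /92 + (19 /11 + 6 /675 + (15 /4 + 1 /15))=362501 /56925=6.37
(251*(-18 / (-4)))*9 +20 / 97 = 1972147 / 194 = 10165.71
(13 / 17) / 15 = 0.05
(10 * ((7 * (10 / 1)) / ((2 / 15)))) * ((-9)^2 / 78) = 70875 / 13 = 5451.92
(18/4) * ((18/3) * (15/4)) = 405/4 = 101.25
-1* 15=-15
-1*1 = -1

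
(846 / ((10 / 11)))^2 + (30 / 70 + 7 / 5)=151553183 / 175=866018.19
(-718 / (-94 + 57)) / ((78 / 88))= 31592 / 1443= 21.89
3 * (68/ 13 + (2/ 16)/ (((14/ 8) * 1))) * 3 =8685/ 182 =47.72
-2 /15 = -0.13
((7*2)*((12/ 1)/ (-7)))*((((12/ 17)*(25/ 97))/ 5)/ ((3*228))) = -40/ 31331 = -0.00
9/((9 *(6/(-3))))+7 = 13/2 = 6.50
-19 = -19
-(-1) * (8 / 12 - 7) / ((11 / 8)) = -152 / 33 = -4.61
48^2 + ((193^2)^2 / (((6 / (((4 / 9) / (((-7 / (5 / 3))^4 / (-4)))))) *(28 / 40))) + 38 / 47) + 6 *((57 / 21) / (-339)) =-367997512675363040 / 195215943699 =-1885079.19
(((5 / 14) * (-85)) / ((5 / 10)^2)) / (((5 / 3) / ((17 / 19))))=-8670 / 133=-65.19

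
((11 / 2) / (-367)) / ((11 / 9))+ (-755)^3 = -315890754259 / 734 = -430368875.01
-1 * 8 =-8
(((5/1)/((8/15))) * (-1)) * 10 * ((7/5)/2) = -525/8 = -65.62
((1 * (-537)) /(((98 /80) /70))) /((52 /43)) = -2309100 /91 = -25374.73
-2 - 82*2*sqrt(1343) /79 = -164*sqrt(1343) /79 - 2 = -78.08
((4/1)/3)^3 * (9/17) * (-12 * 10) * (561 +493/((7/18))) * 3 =-5783040/7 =-826148.57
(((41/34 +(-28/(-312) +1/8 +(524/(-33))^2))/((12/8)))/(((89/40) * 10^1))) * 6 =976371146/21419541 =45.58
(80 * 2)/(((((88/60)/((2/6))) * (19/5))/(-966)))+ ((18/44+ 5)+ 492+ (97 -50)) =-3636437/418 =-8699.61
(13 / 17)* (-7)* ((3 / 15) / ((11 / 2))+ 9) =-48.37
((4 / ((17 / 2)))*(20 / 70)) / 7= 16 / 833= 0.02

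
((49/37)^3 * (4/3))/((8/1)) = 117649/303918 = 0.39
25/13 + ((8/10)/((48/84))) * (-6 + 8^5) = 2981467/65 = 45868.72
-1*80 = -80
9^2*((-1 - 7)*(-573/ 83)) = 371304/ 83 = 4473.54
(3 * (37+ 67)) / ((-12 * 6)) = -13 / 3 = -4.33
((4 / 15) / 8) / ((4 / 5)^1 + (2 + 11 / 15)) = 1 / 106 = 0.01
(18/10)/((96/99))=297/160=1.86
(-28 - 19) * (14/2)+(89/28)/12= -328.74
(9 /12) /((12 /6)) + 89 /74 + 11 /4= 1281 /296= 4.33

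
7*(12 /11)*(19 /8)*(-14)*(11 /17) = -2793 /17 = -164.29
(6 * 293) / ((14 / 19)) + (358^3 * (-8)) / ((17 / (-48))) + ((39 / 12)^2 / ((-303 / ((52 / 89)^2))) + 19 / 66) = 1036411880.72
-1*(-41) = 41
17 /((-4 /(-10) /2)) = 85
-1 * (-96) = 96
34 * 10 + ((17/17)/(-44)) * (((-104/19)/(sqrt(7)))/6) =13 * sqrt(7)/4389 + 340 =340.01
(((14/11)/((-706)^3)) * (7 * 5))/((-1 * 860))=49/332893441936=0.00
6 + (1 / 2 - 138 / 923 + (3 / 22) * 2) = 134491 / 20306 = 6.62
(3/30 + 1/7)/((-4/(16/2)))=-0.49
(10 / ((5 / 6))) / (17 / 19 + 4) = 76 / 31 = 2.45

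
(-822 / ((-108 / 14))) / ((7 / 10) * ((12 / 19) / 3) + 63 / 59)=87.69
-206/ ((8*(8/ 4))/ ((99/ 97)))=-10197/ 776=-13.14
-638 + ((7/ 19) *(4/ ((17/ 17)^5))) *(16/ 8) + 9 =-11895/ 19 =-626.05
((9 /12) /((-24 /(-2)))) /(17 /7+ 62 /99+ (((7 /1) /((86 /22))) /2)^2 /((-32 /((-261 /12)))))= 41003424 /2361603835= 0.02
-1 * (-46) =46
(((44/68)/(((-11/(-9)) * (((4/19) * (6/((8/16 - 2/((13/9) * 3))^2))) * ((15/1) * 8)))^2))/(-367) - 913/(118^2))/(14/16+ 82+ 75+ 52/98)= -35917647634679124209/86770417487571344384000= -0.00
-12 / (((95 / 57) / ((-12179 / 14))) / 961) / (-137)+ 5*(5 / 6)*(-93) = -425060809 / 9590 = -44323.34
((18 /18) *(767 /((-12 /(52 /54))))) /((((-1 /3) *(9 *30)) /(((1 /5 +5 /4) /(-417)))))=-289159 /121597200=-0.00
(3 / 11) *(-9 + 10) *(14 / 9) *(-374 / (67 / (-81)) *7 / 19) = 89964 / 1273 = 70.67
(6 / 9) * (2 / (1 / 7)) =28 / 3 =9.33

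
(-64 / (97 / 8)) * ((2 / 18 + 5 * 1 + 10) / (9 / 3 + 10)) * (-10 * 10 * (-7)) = -48742400 / 11349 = -4294.86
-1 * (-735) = 735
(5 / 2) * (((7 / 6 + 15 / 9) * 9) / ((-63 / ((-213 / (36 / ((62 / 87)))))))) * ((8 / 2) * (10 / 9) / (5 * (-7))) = -187085 / 345303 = -0.54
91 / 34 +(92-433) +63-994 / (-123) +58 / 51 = -1112851 / 4182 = -266.10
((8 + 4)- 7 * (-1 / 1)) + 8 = 27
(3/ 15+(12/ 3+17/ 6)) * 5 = 35.17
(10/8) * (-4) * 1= -5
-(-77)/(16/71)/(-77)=-71/16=-4.44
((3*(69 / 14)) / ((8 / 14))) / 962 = 207 / 7696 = 0.03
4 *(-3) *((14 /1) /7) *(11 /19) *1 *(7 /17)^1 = -1848 /323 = -5.72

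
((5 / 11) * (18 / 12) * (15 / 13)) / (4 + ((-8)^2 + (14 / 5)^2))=1875 / 180752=0.01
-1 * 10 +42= 32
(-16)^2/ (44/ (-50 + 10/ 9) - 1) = -2560/ 19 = -134.74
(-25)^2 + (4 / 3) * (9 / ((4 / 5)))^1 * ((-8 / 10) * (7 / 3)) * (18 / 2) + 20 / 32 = 2989 / 8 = 373.62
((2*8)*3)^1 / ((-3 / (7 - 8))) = 16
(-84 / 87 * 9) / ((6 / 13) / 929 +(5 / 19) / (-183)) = 10581915708 / 1146167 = 9232.44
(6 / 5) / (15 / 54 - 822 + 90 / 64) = -1728 / 1181255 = -0.00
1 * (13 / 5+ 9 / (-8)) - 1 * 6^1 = -181 / 40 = -4.52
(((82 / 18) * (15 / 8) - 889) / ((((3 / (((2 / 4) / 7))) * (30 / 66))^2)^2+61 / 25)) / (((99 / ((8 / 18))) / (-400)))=140626805000 / 11814937773543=0.01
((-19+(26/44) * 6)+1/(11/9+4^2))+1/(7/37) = -120672/11935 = -10.11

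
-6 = -6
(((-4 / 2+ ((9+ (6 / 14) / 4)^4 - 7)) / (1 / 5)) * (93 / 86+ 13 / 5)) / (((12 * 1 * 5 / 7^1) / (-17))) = -37879194500277 / 151029760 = -250806.16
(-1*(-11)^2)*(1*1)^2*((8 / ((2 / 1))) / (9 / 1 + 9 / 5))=-44.81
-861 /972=-287 /324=-0.89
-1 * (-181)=181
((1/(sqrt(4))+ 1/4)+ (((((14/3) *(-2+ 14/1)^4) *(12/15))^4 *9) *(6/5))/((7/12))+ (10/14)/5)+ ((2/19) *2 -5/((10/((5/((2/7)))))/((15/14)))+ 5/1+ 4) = 664957624527067447957.33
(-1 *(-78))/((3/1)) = 26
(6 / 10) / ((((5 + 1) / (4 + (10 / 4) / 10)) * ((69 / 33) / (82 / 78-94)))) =-135575 / 7176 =-18.89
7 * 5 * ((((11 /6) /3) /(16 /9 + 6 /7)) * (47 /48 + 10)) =1420265 /15936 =89.12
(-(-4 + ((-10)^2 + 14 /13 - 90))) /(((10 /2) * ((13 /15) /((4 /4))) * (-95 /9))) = 2484 /16055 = 0.15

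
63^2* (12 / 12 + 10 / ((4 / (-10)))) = -95256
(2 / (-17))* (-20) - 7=-79 / 17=-4.65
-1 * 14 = -14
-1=-1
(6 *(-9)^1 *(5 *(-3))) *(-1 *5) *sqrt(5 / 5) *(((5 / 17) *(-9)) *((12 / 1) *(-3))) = -6561000 / 17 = -385941.18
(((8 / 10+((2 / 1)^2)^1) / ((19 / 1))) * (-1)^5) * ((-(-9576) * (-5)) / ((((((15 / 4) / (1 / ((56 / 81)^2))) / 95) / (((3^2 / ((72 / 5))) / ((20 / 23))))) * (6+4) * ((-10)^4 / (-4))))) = -25804413 / 1400000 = -18.43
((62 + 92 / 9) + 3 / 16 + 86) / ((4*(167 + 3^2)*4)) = 22811 / 405504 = 0.06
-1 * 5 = -5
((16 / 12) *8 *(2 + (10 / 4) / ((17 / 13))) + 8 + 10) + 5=3301 / 51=64.73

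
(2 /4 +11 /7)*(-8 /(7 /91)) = -1508 /7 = -215.43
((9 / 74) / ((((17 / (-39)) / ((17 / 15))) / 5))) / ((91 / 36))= -162 / 259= -0.63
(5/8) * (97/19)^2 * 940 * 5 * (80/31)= 2211115000/11191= 197579.75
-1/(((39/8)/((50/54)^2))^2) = -25000000/808321761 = -0.03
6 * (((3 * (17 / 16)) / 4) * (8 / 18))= 17 / 8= 2.12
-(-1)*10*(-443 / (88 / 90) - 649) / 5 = -48491 / 22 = -2204.14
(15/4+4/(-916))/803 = 47/10076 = 0.00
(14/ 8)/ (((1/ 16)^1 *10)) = 2.80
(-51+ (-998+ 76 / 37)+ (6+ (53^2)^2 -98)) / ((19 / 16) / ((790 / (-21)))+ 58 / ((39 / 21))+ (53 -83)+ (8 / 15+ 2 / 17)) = 2446262807089920 / 573689699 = 4264087.03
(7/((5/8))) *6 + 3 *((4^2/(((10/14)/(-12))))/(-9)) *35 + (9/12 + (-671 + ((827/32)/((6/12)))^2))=6661821/1280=5204.55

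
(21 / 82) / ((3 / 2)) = 0.17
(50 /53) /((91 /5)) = 0.05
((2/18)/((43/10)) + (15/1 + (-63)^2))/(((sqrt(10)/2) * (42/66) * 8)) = 8479999 * sqrt(10)/54180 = 494.94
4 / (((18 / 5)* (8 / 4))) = 5 / 9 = 0.56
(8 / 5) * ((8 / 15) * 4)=256 / 75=3.41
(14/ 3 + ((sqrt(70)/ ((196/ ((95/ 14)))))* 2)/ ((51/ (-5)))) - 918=-2740/ 3 - 475* sqrt(70)/ 69972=-913.39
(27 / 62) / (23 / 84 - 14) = -1134 / 35743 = -0.03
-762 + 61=-701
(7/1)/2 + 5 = 17/2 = 8.50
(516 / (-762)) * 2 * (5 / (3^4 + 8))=-860 / 11303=-0.08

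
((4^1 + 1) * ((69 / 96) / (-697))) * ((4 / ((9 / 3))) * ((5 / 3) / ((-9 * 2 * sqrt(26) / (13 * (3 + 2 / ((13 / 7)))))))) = 30475 * sqrt(26) / 23486112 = 0.01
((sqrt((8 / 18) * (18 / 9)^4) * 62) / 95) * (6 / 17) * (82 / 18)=40672 / 14535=2.80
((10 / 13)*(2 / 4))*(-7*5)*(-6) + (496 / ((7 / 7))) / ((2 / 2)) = 7498 / 13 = 576.77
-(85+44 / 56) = -85.79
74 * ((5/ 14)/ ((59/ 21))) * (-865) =-480075/ 59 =-8136.86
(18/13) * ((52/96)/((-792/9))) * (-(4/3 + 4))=1/22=0.05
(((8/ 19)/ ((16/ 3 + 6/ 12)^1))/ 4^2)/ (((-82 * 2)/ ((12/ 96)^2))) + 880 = 6142259197/ 6979840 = 880.00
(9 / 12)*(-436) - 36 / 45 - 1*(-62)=-1329 / 5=-265.80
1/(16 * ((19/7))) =7/304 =0.02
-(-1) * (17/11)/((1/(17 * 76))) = 1996.73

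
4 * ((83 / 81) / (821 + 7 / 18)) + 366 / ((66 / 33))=24351559 / 133065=183.00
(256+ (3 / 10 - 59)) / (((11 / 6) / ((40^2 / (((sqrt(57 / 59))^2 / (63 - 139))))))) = -149000960 / 11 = -13545541.82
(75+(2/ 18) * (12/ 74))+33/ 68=569899/ 7548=75.50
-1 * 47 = -47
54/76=27/38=0.71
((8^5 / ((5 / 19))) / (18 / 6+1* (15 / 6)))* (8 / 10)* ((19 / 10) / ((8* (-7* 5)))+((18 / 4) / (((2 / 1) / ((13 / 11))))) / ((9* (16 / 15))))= 2590683136 / 529375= 4893.85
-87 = -87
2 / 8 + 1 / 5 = 9 / 20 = 0.45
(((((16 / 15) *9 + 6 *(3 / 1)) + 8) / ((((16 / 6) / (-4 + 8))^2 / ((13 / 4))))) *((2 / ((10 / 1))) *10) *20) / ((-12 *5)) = -3471 / 20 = -173.55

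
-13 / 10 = -1.30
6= 6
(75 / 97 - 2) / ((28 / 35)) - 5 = -2535 / 388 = -6.53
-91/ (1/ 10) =-910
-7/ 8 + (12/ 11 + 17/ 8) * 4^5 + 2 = 289891/ 88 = 3294.22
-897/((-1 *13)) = 69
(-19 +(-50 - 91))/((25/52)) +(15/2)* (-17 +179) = 4411/5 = 882.20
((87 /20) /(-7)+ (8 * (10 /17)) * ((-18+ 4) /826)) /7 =-98461 /982940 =-0.10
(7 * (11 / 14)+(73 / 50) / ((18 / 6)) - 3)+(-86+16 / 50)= -6202 / 75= -82.69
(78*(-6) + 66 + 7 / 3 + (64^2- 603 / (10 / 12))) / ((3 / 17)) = 758047 / 45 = 16845.49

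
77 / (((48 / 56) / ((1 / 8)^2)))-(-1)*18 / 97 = 59195 / 37248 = 1.59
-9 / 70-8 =-569 / 70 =-8.13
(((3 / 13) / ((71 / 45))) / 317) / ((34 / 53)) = 7155 / 9948094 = 0.00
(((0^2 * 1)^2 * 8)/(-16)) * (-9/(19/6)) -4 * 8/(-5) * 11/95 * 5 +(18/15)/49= 17362/4655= 3.73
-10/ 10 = -1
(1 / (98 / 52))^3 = 17576 / 117649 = 0.15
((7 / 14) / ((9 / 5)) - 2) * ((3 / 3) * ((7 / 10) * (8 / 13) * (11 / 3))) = -4774 / 1755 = -2.72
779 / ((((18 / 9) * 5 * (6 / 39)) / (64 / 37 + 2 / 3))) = 1346891 / 1110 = 1213.42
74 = 74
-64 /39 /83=-64 /3237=-0.02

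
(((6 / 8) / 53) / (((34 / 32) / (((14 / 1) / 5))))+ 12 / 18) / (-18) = -4757 / 121635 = -0.04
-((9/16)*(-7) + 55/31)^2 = -1151329/246016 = -4.68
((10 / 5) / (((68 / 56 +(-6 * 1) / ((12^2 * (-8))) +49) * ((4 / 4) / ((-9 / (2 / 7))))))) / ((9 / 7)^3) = -1075648 / 1822365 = -0.59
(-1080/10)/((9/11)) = -132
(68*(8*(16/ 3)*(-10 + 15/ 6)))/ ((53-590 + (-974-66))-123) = 64/ 5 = 12.80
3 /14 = 0.21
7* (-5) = -35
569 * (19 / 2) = 10811 / 2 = 5405.50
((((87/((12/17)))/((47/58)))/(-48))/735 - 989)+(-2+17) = -974.00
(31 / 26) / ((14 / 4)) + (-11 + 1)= -879 / 91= -9.66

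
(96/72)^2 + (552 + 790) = 12094/9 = 1343.78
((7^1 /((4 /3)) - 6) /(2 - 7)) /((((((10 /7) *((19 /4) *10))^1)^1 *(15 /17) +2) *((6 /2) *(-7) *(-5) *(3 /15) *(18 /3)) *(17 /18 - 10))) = -51 /24003380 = -0.00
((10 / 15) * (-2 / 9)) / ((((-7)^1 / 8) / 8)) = 256 / 189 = 1.35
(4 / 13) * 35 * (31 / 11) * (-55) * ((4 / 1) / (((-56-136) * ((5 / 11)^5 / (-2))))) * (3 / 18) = -34948067 / 58500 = -597.40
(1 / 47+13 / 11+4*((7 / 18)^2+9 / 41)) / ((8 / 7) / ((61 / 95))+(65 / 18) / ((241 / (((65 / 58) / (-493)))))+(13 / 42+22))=27141164909648692 / 243407699973398367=0.11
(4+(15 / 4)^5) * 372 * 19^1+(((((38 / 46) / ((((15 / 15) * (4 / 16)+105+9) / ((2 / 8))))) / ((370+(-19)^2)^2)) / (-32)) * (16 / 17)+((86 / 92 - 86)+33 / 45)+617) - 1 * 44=1932361321198676308817 / 366656117786880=5270227.95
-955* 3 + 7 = -2858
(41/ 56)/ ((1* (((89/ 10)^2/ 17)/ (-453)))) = -7893525/ 110894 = -71.18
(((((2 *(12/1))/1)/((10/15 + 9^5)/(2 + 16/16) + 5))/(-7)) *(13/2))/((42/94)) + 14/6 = 30355777/13023759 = 2.33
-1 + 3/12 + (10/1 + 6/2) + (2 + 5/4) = 15.50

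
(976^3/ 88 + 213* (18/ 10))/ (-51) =-581092447/ 2805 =-207163.08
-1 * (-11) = 11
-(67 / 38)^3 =-300763 / 54872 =-5.48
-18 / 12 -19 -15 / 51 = -707 / 34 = -20.79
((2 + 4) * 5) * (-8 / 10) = -24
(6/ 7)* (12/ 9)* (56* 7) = 448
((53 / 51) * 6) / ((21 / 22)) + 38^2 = 1450.53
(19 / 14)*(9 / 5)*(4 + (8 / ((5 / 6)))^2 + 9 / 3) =423909 / 1750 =242.23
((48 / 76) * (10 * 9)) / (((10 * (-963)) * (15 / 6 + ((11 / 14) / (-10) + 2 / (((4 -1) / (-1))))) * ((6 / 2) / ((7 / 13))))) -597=-11628481041 / 19478173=-597.00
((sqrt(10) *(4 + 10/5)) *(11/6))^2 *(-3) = -3630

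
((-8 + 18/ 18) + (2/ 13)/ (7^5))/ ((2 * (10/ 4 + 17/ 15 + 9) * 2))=-22941525/ 165616178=-0.14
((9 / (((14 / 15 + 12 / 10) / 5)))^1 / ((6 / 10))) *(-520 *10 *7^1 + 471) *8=-40420125 / 4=-10105031.25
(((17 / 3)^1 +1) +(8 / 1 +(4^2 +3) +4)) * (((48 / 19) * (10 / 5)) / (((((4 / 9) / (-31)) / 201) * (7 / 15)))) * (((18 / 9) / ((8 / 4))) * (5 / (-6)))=633692700 / 133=4764606.77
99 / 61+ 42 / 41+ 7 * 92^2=148185869 / 2501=59250.65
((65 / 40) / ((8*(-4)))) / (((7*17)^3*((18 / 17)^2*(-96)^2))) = -13 / 4457285812224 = -0.00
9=9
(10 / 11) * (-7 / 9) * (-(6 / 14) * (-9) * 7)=-210 / 11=-19.09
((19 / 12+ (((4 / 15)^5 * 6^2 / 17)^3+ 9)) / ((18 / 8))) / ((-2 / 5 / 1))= -124931107177954078819 / 10624062634277343750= -11.76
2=2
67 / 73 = 0.92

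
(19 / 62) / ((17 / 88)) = 836 / 527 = 1.59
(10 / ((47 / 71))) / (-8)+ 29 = 5097 / 188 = 27.11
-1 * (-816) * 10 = 8160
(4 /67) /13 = 4 /871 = 0.00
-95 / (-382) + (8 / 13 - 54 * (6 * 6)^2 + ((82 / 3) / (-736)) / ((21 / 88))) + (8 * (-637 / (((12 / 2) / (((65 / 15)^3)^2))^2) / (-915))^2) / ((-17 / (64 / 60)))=-704388061907748707209613448455385763961 / 1952450788518080535001897125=-360771224580.97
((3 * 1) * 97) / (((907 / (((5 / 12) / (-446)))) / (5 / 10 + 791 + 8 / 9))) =-6917555 / 29125584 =-0.24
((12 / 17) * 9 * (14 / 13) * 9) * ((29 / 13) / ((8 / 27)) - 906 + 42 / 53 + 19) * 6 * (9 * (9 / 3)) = -1334623096674 / 152269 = -8764903.54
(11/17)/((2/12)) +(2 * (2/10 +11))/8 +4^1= 908/85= 10.68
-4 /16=-1 /4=-0.25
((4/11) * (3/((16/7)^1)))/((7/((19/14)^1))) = 57/616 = 0.09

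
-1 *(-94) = 94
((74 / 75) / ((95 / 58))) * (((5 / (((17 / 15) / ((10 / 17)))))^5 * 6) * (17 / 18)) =905343750000000 / 2253169653443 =401.81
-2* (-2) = 4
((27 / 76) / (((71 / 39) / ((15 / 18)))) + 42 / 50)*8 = 270507 / 33725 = 8.02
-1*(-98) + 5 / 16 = 1573 / 16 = 98.31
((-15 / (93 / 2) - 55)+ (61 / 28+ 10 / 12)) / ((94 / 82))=-45.63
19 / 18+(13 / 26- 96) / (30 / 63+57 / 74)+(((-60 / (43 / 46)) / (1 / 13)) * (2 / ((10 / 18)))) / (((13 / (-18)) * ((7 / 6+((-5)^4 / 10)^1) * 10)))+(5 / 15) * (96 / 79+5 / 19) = -147289472042773 / 2149090207290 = -68.54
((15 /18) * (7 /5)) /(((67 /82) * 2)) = 287 /402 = 0.71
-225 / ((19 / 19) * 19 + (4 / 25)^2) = -140625 / 11891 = -11.83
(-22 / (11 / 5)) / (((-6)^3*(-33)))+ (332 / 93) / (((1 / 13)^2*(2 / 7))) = 233296909 / 110484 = 2111.59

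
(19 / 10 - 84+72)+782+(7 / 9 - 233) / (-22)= 70421 / 90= 782.46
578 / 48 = 289 / 24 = 12.04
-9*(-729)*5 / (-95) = -6561 / 19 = -345.32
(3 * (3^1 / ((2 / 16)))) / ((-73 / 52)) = -3744 / 73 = -51.29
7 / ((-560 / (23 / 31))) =-23 / 2480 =-0.01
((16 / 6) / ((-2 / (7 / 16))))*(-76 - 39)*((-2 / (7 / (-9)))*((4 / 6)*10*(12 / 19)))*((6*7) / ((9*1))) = 64400 / 19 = 3389.47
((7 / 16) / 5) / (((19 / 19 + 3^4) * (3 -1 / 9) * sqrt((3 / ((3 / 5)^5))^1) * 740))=567 * sqrt(5) / 15776800000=0.00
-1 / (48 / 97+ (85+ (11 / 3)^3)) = -2619 / 353018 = -0.01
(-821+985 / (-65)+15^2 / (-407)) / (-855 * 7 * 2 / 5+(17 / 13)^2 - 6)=57551195 / 164961577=0.35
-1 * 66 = -66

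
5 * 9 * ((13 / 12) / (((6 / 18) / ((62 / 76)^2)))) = 97.33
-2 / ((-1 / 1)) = 2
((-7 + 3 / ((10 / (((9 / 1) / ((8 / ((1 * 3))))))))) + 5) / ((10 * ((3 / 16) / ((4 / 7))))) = -158 / 525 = -0.30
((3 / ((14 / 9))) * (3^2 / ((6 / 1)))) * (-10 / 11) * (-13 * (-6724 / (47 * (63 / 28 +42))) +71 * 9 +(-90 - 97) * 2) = -344814705 / 427042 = -807.45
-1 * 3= -3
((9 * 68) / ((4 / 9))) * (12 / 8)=4131 / 2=2065.50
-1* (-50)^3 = 125000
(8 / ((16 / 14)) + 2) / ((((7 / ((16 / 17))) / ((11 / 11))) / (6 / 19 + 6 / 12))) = 0.99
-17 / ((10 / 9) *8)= -1.91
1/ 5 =0.20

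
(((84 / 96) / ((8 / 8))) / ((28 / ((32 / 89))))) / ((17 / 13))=0.01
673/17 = 39.59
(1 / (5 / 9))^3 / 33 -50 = -68507 / 1375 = -49.82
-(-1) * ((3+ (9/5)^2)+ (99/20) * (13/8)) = 11427/800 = 14.28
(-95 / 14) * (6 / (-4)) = 10.18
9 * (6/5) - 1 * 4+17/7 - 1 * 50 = -1427/35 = -40.77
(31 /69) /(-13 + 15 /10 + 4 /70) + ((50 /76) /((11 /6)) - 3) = -30962018 /11551221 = -2.68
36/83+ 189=15723/83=189.43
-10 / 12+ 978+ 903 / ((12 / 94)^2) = 225545 / 4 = 56386.25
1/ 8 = 0.12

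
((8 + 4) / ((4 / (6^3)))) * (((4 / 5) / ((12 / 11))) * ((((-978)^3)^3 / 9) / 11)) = -19645402663991417462990548992 / 5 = -3929080532798283492598110000.00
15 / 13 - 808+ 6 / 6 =-10476 / 13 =-805.85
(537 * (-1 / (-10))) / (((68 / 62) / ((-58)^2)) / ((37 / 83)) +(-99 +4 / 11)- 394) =-1899350563 / 17424353175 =-0.11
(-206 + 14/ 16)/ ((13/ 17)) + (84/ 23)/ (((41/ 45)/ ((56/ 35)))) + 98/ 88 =-281255287/ 1078792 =-260.71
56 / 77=8 / 11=0.73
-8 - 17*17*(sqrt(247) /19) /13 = -289*sqrt(247) /247 - 8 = -26.39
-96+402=306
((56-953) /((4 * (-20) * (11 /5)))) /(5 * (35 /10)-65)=-897 /8360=-0.11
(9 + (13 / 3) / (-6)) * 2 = 149 / 9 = 16.56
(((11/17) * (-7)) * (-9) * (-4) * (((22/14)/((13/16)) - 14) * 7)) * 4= 12174624/221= 55088.80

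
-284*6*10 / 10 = -1704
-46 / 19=-2.42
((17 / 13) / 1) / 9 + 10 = 1187 / 117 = 10.15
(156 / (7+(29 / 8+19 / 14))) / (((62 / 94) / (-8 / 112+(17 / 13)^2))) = 8746512 / 270413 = 32.35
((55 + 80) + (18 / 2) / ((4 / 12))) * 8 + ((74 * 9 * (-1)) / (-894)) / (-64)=12358545 / 9536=1295.99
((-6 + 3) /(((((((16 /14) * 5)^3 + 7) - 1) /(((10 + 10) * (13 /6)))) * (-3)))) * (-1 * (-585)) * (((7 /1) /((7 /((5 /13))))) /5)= 334425 /33029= 10.13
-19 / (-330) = 19 / 330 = 0.06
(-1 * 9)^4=6561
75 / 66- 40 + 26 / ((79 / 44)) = -42377 / 1738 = -24.38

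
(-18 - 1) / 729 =-19 / 729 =-0.03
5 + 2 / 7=37 / 7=5.29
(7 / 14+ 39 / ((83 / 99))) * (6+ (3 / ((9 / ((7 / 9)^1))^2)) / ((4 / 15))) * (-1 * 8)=-138468505 / 60507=-2288.47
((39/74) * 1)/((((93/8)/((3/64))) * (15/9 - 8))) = -0.00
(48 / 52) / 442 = 6 / 2873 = 0.00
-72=-72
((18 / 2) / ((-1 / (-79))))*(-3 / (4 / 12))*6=-38394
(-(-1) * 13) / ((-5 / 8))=-104 / 5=-20.80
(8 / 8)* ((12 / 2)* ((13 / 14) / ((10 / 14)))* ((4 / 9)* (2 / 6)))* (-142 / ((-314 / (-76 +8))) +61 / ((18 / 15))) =491842 / 21195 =23.21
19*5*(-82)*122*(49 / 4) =-11642155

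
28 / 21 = 4 / 3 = 1.33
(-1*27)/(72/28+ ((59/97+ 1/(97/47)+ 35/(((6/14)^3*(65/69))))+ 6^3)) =-2144961/54947201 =-0.04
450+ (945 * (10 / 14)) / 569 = 256725 / 569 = 451.19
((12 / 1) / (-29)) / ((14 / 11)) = -66 / 203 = -0.33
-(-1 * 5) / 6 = 5 / 6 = 0.83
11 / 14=0.79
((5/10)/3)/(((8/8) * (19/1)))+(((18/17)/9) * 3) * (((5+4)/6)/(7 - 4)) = 359/1938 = 0.19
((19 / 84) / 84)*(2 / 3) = 19 / 10584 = 0.00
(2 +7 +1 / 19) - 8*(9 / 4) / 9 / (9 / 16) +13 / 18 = 709 / 114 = 6.22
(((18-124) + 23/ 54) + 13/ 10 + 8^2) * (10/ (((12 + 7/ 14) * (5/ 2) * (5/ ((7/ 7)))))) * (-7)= 304472/ 16875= 18.04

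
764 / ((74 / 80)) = 30560 / 37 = 825.95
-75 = -75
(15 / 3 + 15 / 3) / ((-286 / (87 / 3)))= -145 / 143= -1.01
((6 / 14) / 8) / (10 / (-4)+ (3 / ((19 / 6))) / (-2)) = -57 / 3164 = -0.02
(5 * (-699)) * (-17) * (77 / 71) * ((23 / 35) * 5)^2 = 345735885 / 497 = 695645.64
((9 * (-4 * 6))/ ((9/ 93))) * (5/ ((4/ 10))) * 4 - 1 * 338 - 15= -111953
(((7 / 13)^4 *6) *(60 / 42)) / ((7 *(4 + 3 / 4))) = 11760 / 542659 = 0.02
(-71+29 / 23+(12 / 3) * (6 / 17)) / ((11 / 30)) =-801480 / 4301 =-186.35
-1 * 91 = -91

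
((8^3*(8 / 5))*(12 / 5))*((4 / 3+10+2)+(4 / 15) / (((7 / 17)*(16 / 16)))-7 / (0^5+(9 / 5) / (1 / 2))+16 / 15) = 13524992 / 525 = 25761.89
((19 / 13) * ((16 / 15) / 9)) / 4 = 76 / 1755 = 0.04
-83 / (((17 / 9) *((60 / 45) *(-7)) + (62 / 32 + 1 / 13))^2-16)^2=-82563194636402688 / 51635459056830229441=-0.00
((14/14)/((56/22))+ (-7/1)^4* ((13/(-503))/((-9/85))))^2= 5525950467807169/16067083536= 343929.90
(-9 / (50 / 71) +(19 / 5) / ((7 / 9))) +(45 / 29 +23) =169073 / 10150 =16.66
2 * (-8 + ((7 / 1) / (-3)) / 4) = -103 / 6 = -17.17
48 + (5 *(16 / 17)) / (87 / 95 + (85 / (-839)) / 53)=53.15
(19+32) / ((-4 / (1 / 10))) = -51 / 40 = -1.28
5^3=125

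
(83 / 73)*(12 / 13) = 996 / 949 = 1.05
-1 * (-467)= 467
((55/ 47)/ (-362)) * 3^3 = -1485/ 17014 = -0.09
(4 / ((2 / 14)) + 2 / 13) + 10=496 / 13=38.15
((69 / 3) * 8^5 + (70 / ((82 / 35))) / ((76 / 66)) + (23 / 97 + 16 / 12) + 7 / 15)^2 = 568051606504.64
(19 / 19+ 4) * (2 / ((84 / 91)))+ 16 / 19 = 1331 / 114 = 11.68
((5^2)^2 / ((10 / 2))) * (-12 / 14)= -750 / 7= -107.14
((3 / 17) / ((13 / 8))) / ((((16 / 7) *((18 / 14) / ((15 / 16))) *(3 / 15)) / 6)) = 3675 / 3536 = 1.04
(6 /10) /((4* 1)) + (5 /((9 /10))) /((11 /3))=1099 /660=1.67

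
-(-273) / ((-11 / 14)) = -3822 / 11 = -347.45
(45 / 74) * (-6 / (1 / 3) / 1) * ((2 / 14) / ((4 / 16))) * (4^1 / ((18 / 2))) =-720 / 259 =-2.78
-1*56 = -56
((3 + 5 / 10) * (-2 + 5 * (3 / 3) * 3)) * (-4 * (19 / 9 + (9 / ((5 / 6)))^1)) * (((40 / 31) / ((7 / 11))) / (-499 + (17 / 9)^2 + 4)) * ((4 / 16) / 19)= 115038 / 901759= 0.13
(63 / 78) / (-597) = -7 / 5174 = -0.00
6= 6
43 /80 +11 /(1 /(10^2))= 88043 /80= 1100.54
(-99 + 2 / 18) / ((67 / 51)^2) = -257210 / 4489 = -57.30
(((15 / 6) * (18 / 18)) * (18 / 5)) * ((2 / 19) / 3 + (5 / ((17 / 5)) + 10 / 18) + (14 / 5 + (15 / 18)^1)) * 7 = 1158787 / 3230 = 358.76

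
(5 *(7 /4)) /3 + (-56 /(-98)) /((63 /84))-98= -2641 /28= -94.32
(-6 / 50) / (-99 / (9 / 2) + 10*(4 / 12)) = 9 / 1400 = 0.01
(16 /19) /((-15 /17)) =-272 /285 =-0.95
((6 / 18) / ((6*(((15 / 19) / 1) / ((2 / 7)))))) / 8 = 19 / 7560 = 0.00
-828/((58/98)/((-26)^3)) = 713093472/29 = 24589430.07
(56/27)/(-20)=-14/135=-0.10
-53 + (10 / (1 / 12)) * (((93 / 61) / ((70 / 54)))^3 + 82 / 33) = 9429028447659 / 21409982825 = 440.40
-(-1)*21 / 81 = 7 / 27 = 0.26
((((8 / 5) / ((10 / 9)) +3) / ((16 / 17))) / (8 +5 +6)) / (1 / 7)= 13209 / 7600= 1.74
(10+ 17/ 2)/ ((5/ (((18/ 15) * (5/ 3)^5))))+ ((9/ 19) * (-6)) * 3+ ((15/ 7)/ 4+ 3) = 2245445/ 43092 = 52.11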